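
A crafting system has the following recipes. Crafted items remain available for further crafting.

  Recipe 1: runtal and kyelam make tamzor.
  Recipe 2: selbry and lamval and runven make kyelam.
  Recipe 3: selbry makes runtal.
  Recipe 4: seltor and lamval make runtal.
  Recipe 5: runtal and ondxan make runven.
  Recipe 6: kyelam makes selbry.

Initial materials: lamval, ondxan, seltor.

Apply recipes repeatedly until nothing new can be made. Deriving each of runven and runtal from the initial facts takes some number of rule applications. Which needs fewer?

runtal: seltor and lamval → runtal (Recipe 4). [1 rule application]
runven: Using Recipe 4, seltor and lamval make runtal. Using Recipe 5, runtal and ondxan make runven. [2 rule applications]
runtal needs fewer.

runtal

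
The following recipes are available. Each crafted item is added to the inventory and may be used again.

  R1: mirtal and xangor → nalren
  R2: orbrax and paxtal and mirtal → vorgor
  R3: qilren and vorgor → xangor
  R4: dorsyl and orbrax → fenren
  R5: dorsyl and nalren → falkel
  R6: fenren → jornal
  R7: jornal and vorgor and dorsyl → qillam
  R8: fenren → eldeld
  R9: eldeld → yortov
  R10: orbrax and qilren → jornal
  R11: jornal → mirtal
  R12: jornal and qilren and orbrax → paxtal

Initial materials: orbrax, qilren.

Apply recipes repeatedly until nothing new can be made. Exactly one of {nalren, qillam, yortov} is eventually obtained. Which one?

nalren

Using R10, orbrax and qilren make jornal.
jornal and qilren and orbrax → paxtal (R12).
jornal → mirtal (R11).
orbrax and paxtal and mirtal → vorgor (R2).
Using R3, qilren and vorgor make xangor.
mirtal and xangor → nalren (R1).
qillam would need jornal, vorgor, and dorsyl (R7), but dorsyl is never obtained. yortov would need eldeld (R9), but eldeld is never obtained.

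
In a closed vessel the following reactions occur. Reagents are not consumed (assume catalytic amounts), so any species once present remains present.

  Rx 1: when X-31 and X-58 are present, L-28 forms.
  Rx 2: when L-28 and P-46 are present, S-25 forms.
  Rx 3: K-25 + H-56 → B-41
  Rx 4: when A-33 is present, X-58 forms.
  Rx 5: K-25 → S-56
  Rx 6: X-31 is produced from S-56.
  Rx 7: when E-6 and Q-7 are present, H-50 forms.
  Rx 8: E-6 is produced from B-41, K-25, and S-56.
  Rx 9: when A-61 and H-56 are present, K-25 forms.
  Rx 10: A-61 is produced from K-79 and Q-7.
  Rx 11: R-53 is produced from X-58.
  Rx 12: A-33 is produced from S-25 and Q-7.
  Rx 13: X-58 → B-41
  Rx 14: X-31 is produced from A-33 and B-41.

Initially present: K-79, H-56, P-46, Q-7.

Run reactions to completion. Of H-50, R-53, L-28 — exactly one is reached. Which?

K-79 and Q-7 present → A-61 forms (Rx 10).
A-61 and H-56 present → K-25 forms (Rx 9).
K-25 and H-56 present → B-41 forms (Rx 3).
K-25 present → S-56 forms (Rx 5).
B-41, K-25, and S-56 present → E-6 forms (Rx 8).
E-6 and Q-7 present → H-50 forms (Rx 7).
L-28 would need X-31 and X-58 (Rx 1), but X-58 never forms. R-53 would need X-58 (Rx 11), but X-58 never forms.

H-50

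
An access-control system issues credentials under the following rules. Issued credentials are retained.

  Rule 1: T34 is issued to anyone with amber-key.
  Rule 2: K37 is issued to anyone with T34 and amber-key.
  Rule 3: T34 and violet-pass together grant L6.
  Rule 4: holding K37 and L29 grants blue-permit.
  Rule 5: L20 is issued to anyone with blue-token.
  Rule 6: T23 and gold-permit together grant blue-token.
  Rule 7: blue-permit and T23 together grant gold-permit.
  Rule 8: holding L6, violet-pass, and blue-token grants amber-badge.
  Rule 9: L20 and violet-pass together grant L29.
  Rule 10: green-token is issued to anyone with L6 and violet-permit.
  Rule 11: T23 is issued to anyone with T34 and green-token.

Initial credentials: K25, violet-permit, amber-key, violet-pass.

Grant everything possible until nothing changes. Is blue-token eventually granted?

No

blue-token would need T23 and gold-permit (Rule 6), but gold-permit is never granted.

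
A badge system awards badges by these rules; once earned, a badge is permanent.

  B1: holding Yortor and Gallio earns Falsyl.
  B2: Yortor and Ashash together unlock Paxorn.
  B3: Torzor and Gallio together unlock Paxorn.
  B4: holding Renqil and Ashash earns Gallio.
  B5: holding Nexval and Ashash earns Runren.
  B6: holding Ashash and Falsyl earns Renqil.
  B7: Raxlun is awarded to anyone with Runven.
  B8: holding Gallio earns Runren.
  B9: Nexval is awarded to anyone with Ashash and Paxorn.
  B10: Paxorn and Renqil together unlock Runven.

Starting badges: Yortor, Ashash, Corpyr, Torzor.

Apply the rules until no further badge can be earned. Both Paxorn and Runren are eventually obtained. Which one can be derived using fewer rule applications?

Paxorn: With Yortor and Ashash, Paxorn is earned (B2). [1 rule application]
Runren: With Yortor and Ashash, Paxorn is earned (B2). With Ashash and Paxorn, Nexval is earned (B9). With Nexval and Ashash, Runren is earned (B5). [3 rule applications]
Paxorn needs fewer.

Paxorn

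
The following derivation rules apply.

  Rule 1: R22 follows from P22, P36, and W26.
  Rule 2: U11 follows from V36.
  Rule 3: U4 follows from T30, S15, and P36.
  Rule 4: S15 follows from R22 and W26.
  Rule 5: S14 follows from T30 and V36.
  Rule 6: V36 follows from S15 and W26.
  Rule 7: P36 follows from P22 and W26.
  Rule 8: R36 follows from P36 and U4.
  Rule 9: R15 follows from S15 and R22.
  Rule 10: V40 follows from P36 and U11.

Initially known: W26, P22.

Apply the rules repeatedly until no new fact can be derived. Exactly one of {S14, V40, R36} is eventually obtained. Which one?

V40

P22 and W26 hold, so P36 follows (Rule 7).
P22, P36, and W26 hold, so R22 follows (Rule 1).
From R22 and W26, Rule 4 gives S15.
From S15 and W26, Rule 6 gives V36.
From V36, Rule 2 gives U11.
From P36 and U11, Rule 10 gives V40.
S14 would need T30 and V36 (Rule 5), but T30 is never established. R36 would need P36 and U4 (Rule 8), but U4 is never established.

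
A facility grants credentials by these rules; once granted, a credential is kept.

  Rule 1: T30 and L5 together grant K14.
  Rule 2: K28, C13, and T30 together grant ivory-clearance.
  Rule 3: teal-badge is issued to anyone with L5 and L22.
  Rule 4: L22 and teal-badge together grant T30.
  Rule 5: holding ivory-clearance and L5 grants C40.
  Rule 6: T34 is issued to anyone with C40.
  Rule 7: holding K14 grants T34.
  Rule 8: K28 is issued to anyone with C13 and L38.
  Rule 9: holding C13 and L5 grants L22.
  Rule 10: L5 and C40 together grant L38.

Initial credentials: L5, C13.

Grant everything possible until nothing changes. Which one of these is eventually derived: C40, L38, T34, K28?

Holding C13 and L5 grants L22 (Rule 9).
Holding L5 and L22 grants teal-badge (Rule 3).
Holding L22 and teal-badge grants T30 (Rule 4).
Holding T30 and L5 grants K14 (Rule 1).
Holding K14 grants T34 (Rule 7).
L38 would need L5 and C40 (Rule 10), but C40 is never granted. K28 would need C13 and L38 (Rule 8), but L38 is never granted. C40 would need ivory-clearance and L5 (Rule 5), but ivory-clearance is never granted.

T34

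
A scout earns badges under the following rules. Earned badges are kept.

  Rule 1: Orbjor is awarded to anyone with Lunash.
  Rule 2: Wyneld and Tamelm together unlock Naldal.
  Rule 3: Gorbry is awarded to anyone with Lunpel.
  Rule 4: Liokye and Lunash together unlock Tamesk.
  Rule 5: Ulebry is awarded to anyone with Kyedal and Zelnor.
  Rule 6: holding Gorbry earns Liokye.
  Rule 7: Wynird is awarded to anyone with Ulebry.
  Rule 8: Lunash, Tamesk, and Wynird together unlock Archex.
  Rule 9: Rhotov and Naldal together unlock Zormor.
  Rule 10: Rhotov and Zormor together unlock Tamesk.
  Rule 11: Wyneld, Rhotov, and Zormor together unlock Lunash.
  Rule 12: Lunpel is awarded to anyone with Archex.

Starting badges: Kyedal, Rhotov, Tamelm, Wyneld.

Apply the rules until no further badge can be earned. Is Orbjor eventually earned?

With Wyneld and Tamelm, Naldal is earned (Rule 2).
With Rhotov and Naldal, Zormor is earned (Rule 9).
With Wyneld, Rhotov, and Zormor, Lunash is earned (Rule 11).
With Lunash, Orbjor is earned (Rule 1).

Yes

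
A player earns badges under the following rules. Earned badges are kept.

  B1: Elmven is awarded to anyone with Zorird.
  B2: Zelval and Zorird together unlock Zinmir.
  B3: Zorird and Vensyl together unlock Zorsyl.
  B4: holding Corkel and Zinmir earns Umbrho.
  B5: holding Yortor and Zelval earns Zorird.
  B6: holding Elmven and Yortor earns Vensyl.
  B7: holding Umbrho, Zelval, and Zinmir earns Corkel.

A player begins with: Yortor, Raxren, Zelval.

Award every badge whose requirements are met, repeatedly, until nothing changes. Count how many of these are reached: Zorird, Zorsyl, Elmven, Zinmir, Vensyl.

5

With Yortor and Zelval, Zorird is earned (B5).
With Zelval and Zorird, Zinmir is earned (B2).
With Zorird, Elmven is earned (B1).
With Elmven and Yortor, Vensyl is earned (B6).
With Zorird and Vensyl, Zorsyl is earned (B3).
Zorird: reached.
Zorsyl: reached.
Elmven: reached.
Zinmir: reached.
Vensyl: reached.
All 5 are reached.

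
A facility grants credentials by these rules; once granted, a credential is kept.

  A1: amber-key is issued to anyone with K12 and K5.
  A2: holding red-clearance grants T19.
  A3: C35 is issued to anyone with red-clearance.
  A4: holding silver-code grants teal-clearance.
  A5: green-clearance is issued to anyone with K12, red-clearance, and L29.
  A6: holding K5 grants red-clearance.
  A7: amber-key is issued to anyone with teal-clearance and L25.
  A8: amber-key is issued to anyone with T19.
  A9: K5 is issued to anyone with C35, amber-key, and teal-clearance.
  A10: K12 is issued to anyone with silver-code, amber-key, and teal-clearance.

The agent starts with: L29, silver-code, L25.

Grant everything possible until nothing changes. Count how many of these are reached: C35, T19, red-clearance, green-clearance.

0

C35 would need red-clearance (A3), but red-clearance is never granted.
T19 would need red-clearance (A2), but red-clearance is never granted.
red-clearance would need K5 (A6), but K5 is never granted.
green-clearance would need K12, red-clearance, and L29 (A5), but red-clearance is never granted.
None of the 4 are reached.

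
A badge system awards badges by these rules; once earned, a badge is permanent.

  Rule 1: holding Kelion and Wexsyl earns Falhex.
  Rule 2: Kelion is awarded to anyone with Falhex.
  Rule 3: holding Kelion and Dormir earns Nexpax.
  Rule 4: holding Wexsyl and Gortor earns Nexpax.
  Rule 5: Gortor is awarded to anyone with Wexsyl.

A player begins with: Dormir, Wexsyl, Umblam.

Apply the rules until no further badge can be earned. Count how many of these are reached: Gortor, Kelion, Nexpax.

With Wexsyl, Gortor is earned (Rule 5).
With Wexsyl and Gortor, Nexpax is earned (Rule 4).
Gortor: reached.
Kelion would need Falhex (Rule 2), but Falhex is never earned.
Nexpax: reached.
Reached: Gortor and Nexpax — 2 of the 3.

2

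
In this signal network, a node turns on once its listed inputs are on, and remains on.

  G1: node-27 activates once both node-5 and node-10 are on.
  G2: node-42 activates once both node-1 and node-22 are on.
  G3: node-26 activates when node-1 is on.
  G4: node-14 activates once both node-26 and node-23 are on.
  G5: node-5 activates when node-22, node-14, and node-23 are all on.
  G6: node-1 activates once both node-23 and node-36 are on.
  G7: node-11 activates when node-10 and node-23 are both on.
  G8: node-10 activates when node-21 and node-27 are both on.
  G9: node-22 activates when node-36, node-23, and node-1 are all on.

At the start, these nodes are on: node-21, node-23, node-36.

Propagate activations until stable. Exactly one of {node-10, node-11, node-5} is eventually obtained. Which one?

G6: node-23 and node-36 on → node-1 on.
node-1 is on, so node-26 activates (G3).
node-36, node-23, and node-1 are on, so node-22 activates (G9).
G4: node-26 and node-23 on → node-14 on.
G5: node-22, node-14, and node-23 on → node-5 on.
node-11 would need node-10 and node-23 (G7), but node-10 never turns on. node-10 would need node-21 and node-27 (G8), but node-27 never turns on.

node-5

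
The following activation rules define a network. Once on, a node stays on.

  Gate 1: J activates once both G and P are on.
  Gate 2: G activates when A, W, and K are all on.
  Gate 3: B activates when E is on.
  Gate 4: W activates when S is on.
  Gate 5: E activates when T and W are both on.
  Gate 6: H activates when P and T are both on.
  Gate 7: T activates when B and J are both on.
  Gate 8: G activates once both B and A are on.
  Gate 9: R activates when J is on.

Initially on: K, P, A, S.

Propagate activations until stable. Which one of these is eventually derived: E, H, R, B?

R

Gate 4: S on → W on.
A, W, and K are on, so G activates (Gate 2).
G and P are on, so J activates (Gate 1).
Gate 9: J on → R on.
B would need E (Gate 3), but E never turns on. E would need T and W (Gate 5), but T never turns on. H would need P and T (Gate 6), but T never turns on.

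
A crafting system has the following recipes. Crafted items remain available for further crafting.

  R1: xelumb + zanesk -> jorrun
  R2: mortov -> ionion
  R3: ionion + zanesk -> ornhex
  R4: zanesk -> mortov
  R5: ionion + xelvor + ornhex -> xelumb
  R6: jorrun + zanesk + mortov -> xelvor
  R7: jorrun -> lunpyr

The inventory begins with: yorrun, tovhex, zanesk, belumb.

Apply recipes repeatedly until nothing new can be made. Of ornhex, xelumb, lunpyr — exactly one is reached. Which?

zanesk -> mortov (R4).
Using R2, mortov makes ionion.
Using R3, ionion and zanesk make ornhex.
lunpyr would need jorrun (R7), but jorrun is never obtained. xelumb would need ionion, xelvor, and ornhex (R5), but xelvor is never obtained.

ornhex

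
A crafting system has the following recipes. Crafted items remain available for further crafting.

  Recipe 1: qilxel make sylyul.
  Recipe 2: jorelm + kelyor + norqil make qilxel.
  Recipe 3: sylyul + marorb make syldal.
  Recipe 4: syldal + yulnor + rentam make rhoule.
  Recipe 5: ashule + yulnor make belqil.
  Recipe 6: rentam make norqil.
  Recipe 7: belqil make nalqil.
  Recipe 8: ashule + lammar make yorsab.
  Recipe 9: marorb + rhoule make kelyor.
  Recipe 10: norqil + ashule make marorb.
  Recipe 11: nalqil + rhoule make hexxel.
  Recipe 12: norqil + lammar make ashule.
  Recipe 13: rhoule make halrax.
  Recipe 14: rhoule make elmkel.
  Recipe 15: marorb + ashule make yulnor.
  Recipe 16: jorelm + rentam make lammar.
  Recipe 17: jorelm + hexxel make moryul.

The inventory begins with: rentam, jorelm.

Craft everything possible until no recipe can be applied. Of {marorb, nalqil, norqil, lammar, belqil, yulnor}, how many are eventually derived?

6

Using Recipe 16, jorelm and rentam make lammar.
rentam → norqil (Recipe 6).
norqil + lammar → ashule (Recipe 12).
Using Recipe 10, norqil and ashule make marorb.
marorb + ashule → yulnor (Recipe 15).
Using Recipe 5, ashule and yulnor make belqil.
belqil → nalqil (Recipe 7).
marorb: reached.
nalqil: reached.
norqil: reached.
lammar: reached.
belqil: reached.
yulnor: reached.
All 6 are reached.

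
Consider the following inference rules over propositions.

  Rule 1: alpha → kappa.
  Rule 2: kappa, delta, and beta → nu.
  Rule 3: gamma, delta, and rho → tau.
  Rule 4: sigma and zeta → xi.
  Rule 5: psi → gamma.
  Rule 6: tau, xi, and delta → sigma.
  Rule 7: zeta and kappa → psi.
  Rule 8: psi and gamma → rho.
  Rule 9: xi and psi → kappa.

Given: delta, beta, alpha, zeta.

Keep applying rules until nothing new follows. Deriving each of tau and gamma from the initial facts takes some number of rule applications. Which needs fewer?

gamma: From alpha, Rule 1 gives kappa. From zeta and kappa, Rule 7 gives psi. From psi, Rule 5 gives gamma. [3 rule applications]
tau: alpha holds, so kappa follows (Rule 1). zeta and kappa hold, so psi follows (Rule 7). psi holds, so gamma follows (Rule 5). psi and gamma hold, so rho follows (Rule 8). From gamma, delta, and rho, Rule 3 gives tau. [5 rule applications]
gamma needs fewer.

gamma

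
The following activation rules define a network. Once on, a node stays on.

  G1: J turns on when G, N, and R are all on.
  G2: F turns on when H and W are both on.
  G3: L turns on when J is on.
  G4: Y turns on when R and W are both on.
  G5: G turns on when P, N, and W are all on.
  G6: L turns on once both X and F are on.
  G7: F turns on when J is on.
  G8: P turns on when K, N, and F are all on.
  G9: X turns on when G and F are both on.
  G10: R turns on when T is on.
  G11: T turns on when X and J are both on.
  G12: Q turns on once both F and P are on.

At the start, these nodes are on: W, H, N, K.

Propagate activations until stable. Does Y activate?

No

Y would need R and W (G4), but R never turns on.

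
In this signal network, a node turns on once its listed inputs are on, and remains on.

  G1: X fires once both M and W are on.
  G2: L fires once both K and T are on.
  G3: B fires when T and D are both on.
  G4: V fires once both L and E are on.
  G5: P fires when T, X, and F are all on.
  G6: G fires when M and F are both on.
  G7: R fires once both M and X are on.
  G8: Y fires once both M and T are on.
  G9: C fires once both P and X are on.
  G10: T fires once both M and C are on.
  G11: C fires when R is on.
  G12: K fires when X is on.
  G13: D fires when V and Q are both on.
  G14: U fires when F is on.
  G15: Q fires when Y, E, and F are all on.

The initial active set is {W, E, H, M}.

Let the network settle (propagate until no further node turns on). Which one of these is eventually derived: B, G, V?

V

M and W are on, so X fires (G1).
G12: X on → K on.
G7: M and X on → R on.
R is on, so C fires (G11).
M and C are on, so T fires (G10).
K and T are on, so L fires (G2).
G4: L and E on → V on.
B would need T and D (G3), but D never turns on. G would need M and F (G6), but F never turns on.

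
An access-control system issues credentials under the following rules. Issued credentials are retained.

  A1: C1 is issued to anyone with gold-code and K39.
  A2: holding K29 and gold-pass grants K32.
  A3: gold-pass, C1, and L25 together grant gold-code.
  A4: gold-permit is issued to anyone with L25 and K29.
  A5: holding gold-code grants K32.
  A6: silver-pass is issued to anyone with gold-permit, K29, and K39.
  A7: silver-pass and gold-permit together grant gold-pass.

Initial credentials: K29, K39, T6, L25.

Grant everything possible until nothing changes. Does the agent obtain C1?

C1 would need gold-code and K39 (A1), but gold-code is never granted.

No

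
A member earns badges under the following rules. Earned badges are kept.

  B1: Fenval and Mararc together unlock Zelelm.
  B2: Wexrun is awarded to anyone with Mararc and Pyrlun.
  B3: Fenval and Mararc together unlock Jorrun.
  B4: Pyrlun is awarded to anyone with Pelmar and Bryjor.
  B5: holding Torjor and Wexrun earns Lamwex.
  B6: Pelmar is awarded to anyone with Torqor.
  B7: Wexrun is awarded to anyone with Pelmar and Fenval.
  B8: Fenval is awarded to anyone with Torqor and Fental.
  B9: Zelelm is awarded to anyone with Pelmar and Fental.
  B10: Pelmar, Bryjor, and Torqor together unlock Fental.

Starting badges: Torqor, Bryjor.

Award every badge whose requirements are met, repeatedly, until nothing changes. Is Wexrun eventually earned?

With Torqor, Pelmar is earned (B6).
With Pelmar, Bryjor, and Torqor, Fental is earned (B10).
With Torqor and Fental, Fenval is earned (B8).
With Pelmar and Fenval, Wexrun is earned (B7).

Yes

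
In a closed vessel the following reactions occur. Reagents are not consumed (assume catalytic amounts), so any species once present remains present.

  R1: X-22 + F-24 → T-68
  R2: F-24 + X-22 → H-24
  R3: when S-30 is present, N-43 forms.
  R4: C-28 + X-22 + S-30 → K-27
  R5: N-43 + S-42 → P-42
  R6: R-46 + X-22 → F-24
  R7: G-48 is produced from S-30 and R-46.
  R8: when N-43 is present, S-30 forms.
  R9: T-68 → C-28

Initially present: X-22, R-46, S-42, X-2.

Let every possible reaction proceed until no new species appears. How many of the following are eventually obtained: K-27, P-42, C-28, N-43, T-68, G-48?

R-46 and X-22 present → F-24 forms (R6).
X-22 and F-24 present → T-68 forms (R1).
T-68 present → C-28 forms (R9).
K-27 would need C-28, X-22, and S-30 (R4), but S-30 never forms.
P-42 would need N-43 and S-42 (R5), but N-43 never forms.
C-28: reached.
N-43 would need S-30 (R3), but S-30 never forms.
T-68: reached.
G-48 would need S-30 and R-46 (R7), but S-30 never forms.
Reached: C-28 and T-68 — 2 of the 6.

2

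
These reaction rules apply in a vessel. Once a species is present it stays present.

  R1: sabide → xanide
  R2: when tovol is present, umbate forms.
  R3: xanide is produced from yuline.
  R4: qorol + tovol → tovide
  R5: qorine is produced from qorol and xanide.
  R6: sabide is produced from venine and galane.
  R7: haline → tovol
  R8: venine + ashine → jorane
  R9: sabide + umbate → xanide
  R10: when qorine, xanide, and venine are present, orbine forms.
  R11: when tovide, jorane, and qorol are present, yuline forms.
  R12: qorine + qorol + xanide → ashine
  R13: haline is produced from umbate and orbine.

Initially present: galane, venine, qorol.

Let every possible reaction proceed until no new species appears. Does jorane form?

venine and galane present → sabide forms (R6).
sabide present → xanide forms (R1).
qorol and xanide present → qorine forms (R5).
qorine, qorol, and xanide present → ashine forms (R12).
venine and ashine present → jorane forms (R8).

Yes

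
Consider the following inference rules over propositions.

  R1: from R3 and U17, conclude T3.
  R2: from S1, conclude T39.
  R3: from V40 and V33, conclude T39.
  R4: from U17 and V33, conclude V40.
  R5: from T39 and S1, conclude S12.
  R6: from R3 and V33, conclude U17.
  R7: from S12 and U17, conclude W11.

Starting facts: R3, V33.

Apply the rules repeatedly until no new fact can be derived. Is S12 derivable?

S12 would need T39 and S1 (R5), but S1 is never established.

No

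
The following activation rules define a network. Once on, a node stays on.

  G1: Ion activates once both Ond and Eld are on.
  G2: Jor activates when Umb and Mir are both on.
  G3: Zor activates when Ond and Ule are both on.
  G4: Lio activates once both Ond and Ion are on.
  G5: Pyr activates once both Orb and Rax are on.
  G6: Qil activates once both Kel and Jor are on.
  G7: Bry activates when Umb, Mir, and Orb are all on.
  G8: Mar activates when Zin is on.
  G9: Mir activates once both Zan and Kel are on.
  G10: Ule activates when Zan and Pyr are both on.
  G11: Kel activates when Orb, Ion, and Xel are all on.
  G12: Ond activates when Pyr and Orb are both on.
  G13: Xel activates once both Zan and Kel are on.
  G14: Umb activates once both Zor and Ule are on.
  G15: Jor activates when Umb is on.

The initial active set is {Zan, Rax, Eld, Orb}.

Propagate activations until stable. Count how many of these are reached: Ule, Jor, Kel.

Orb and Rax are on, so Pyr activates (G5).
G12: Pyr and Orb on → Ond on.
Zan and Pyr are on, so Ule activates (G10).
G3: Ond and Ule on → Zor on.
Zor and Ule are on, so Umb activates (G14).
Umb is on, so Jor activates (G15).
Ule: reached.
Jor: reached.
Kel would need Orb, Ion, and Xel (G11), but Xel never turns on.
Reached: Ule and Jor — 2 of the 3.

2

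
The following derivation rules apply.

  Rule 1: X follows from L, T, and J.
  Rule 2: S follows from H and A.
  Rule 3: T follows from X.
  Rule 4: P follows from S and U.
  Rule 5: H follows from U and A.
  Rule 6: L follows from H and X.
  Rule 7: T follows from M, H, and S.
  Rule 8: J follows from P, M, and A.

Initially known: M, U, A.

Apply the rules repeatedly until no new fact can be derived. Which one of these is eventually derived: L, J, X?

U and A hold, so H follows (Rule 5).
H and A hold, so S follows (Rule 2).
S and U hold, so P follows (Rule 4).
P, M, and A hold, so J follows (Rule 8).
X would need L, T, and J (Rule 1), but L is never established. L would need H and X (Rule 6), but X is never established.

J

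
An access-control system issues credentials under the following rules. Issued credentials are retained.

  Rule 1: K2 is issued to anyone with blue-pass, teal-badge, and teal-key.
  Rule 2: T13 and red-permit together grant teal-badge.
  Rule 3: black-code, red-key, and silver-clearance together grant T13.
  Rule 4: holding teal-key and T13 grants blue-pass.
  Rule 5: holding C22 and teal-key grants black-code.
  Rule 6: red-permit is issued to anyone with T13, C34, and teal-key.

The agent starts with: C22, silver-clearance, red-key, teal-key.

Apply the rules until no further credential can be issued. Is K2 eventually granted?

No

K2 would need blue-pass, teal-badge, and teal-key (Rule 1), but teal-badge is never granted.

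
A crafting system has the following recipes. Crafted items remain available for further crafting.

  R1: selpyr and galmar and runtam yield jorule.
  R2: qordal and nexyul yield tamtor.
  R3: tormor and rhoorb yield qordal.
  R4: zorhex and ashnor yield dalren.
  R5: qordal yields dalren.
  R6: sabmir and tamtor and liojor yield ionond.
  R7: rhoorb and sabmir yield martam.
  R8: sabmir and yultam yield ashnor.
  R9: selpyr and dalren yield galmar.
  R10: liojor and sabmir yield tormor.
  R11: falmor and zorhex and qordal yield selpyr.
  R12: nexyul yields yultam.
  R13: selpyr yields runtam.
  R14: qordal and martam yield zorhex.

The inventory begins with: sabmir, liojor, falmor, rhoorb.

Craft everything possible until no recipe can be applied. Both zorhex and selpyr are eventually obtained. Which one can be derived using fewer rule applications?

zorhex: rhoorb and sabmir → martam (R7). liojor and sabmir → tormor (R10). tormor and rhoorb → qordal (R3). Using R14, qordal and martam make zorhex. [4 rule applications]
selpyr: Using R7, rhoorb and sabmir make martam. Using R10, liojor and sabmir make tormor. tormor and rhoorb → qordal (R3). qordal and martam → zorhex (R14). falmor and zorhex and qordal → selpyr (R11). [5 rule applications]
zorhex needs fewer.

zorhex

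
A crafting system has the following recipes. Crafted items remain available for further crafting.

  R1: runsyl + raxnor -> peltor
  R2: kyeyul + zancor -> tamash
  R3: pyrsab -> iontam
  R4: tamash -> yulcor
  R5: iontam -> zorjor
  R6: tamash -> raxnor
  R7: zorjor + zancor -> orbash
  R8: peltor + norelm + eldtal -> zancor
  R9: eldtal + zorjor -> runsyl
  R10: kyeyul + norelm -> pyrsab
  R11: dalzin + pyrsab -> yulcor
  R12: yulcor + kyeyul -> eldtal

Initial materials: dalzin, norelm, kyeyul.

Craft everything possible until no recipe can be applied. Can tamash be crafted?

No

tamash would need kyeyul and zancor (R2), but zancor is never obtained.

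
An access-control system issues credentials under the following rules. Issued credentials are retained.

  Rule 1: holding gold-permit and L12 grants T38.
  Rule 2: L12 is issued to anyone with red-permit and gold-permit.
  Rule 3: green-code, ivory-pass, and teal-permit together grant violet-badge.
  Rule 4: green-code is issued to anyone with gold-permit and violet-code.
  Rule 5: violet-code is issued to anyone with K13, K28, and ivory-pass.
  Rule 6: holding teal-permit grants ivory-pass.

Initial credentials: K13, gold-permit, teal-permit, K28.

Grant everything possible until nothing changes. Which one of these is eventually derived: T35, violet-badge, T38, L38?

Holding teal-permit grants ivory-pass (Rule 6).
Holding K13, K28, and ivory-pass grants violet-code (Rule 5).
Holding gold-permit and violet-code grants green-code (Rule 4).
Holding green-code, ivory-pass, and teal-permit grants violet-badge (Rule 3).
T38 would need gold-permit and L12 (Rule 1), but L12 is never granted. No rule produces T35, and it is not given. No rule produces L38, and it is not given.

violet-badge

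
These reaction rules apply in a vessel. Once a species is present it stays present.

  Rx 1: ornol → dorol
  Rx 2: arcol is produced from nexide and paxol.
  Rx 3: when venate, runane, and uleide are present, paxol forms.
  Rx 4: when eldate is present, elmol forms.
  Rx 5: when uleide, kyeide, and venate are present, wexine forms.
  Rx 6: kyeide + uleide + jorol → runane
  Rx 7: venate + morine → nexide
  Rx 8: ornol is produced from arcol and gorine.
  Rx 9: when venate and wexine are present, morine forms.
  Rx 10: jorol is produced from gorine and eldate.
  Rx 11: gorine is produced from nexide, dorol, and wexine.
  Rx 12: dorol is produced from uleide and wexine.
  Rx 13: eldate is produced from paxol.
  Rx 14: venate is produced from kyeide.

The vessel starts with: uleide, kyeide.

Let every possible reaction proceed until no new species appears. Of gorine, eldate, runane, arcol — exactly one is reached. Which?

gorine

kyeide present → venate forms (Rx 14).
uleide, kyeide, and venate present → wexine forms (Rx 5).
uleide and wexine present → dorol forms (Rx 12).
venate and wexine present → morine forms (Rx 9).
venate and morine present → nexide forms (Rx 7).
nexide, dorol, and wexine present → gorine forms (Rx 11).
runane would need kyeide, uleide, and jorol (Rx 6), but jorol never forms. eldate would need paxol (Rx 13), but paxol never forms. arcol would need nexide and paxol (Rx 2), but paxol never forms.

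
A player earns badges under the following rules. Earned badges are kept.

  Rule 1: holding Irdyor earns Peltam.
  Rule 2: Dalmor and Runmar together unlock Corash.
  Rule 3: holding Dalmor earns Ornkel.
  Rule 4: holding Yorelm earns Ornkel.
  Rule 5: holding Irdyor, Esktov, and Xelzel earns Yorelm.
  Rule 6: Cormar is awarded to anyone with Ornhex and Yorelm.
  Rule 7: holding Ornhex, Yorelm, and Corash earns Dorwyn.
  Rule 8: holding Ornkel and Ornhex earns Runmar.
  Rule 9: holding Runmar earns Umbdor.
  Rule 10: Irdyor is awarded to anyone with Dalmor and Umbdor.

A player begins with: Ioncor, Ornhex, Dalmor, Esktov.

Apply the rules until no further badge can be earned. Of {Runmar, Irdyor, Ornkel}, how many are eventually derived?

With Dalmor, Ornkel is earned (Rule 3).
With Ornkel and Ornhex, Runmar is earned (Rule 8).
With Runmar, Umbdor is earned (Rule 9).
With Dalmor and Umbdor, Irdyor is earned (Rule 10).
Runmar: reached.
Irdyor: reached.
Ornkel: reached.
All 3 are reached.

3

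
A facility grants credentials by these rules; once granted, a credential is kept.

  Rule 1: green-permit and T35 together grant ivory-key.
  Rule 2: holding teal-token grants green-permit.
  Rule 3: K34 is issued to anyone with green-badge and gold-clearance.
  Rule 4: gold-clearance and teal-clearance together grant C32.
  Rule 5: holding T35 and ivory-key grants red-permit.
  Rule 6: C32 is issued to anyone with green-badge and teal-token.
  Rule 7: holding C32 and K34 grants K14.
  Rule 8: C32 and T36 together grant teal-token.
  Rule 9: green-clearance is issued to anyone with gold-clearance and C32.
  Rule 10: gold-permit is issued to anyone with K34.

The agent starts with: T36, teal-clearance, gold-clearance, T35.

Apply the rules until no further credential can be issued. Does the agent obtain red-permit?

Yes

Holding gold-clearance and teal-clearance grants C32 (Rule 4).
Holding C32 and T36 grants teal-token (Rule 8).
Holding teal-token grants green-permit (Rule 2).
Holding green-permit and T35 grants ivory-key (Rule 1).
Holding T35 and ivory-key grants red-permit (Rule 5).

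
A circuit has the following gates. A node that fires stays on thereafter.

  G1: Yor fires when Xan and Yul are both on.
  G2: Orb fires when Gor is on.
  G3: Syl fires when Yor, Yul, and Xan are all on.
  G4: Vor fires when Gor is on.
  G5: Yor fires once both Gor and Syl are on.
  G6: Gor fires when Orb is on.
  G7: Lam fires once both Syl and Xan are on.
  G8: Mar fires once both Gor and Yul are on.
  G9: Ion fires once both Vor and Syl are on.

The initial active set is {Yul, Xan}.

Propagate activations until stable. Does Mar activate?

Mar would need Gor and Yul (G8), but Gor never turns on.

No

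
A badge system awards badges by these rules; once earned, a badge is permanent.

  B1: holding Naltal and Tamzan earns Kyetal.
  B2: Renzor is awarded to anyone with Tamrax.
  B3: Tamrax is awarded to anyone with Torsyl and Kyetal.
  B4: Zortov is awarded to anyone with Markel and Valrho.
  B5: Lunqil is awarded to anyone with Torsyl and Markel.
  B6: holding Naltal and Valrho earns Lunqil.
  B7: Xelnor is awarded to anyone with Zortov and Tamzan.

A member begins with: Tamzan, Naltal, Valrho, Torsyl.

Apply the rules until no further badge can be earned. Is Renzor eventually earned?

With Naltal and Tamzan, Kyetal is earned (B1).
With Torsyl and Kyetal, Tamrax is earned (B3).
With Tamrax, Renzor is earned (B2).

Yes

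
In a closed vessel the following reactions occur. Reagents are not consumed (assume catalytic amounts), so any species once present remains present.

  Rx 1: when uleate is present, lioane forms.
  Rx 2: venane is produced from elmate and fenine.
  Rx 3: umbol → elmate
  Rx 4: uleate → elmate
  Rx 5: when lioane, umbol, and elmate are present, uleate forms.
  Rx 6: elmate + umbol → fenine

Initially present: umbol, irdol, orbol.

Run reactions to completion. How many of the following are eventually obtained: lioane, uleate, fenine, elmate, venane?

umbol present → elmate forms (Rx 3).
elmate and umbol present → fenine forms (Rx 6).
elmate and fenine present → venane forms (Rx 2).
lioane would need uleate (Rx 1), but uleate never forms.
uleate would need lioane, umbol, and elmate (Rx 5), but lioane never forms.
fenine: reached.
elmate: reached.
venane: reached.
Reached: fenine, elmate, and venane — 3 of the 5.

3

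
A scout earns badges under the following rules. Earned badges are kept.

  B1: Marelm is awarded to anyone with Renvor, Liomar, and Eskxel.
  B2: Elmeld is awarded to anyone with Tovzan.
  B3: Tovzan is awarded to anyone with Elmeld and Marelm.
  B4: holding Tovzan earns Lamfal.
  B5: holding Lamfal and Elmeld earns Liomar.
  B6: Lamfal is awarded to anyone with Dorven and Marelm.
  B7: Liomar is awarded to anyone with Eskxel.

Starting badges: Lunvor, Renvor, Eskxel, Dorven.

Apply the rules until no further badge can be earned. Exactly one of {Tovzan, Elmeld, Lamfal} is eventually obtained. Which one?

With Eskxel, Liomar is earned (B7).
With Renvor, Liomar, and Eskxel, Marelm is earned (B1).
With Dorven and Marelm, Lamfal is earned (B6).
Elmeld would need Tovzan (B2), but Tovzan is never earned. Tovzan would need Elmeld and Marelm (B3), but Elmeld is never earned.

Lamfal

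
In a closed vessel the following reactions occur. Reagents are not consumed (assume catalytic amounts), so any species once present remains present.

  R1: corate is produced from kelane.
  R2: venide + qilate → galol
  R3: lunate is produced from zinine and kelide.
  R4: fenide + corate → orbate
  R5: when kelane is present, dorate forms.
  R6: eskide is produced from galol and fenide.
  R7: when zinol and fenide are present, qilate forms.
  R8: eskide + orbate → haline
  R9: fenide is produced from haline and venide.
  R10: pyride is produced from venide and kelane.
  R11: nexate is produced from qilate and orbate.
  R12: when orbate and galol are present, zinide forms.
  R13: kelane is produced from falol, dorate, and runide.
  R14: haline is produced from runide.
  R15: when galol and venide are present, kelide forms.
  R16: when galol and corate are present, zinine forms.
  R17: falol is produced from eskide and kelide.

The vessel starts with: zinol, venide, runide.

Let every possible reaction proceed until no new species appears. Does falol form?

Yes

runide present → haline forms (R14).
haline and venide present → fenide forms (R9).
zinol and fenide present → qilate forms (R7).
venide and qilate present → galol forms (R2).
galol and fenide present → eskide forms (R6).
galol and venide present → kelide forms (R15).
eskide and kelide present → falol forms (R17).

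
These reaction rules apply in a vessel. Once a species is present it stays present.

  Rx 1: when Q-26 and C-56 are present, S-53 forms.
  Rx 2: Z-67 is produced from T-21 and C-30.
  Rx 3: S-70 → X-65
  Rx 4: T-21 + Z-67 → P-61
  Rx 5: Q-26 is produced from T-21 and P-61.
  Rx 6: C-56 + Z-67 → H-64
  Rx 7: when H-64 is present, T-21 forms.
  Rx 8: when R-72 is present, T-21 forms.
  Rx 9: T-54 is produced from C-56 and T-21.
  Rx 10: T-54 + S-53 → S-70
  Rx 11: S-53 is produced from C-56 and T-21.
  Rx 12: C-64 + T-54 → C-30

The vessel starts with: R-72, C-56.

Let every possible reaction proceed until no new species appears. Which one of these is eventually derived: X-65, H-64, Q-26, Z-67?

X-65

R-72 present → T-21 forms (Rx 8).
C-56 and T-21 present → T-54 forms (Rx 9).
C-56 and T-21 present → S-53 forms (Rx 11).
T-54 and S-53 present → S-70 forms (Rx 10).
S-70 present → X-65 forms (Rx 3).
Q-26 would need T-21 and P-61 (Rx 5), but P-61 never forms. H-64 would need C-56 and Z-67 (Rx 6), but Z-67 never forms. Z-67 would need T-21 and C-30 (Rx 2), but C-30 never forms.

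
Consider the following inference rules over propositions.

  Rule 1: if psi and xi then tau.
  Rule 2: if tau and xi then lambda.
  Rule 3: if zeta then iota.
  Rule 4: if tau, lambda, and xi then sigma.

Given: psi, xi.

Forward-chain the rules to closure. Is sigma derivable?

Yes

From psi and xi, Rule 1 gives tau.
tau and xi hold, so lambda follows (Rule 2).
From tau, lambda, and xi, Rule 4 gives sigma.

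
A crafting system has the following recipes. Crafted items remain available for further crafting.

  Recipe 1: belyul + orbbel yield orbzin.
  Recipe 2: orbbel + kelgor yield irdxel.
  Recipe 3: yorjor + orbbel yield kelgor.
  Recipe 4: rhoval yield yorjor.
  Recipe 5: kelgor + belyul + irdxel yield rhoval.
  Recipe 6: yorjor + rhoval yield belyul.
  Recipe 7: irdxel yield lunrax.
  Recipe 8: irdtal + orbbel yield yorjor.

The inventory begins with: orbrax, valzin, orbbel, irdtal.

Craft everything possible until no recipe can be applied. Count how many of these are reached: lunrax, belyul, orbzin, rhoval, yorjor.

2

Using Recipe 8, irdtal and orbbel make yorjor.
Using Recipe 3, yorjor and orbbel make kelgor.
Using Recipe 2, orbbel and kelgor make irdxel.
Using Recipe 7, irdxel makes lunrax.
lunrax: reached.
belyul would need yorjor and rhoval (Recipe 6), but rhoval is never obtained.
orbzin would need belyul and orbbel (Recipe 1), but belyul is never obtained.
rhoval would need kelgor, belyul, and irdxel (Recipe 5), but belyul is never obtained.
yorjor: reached.
Reached: lunrax and yorjor — 2 of the 5.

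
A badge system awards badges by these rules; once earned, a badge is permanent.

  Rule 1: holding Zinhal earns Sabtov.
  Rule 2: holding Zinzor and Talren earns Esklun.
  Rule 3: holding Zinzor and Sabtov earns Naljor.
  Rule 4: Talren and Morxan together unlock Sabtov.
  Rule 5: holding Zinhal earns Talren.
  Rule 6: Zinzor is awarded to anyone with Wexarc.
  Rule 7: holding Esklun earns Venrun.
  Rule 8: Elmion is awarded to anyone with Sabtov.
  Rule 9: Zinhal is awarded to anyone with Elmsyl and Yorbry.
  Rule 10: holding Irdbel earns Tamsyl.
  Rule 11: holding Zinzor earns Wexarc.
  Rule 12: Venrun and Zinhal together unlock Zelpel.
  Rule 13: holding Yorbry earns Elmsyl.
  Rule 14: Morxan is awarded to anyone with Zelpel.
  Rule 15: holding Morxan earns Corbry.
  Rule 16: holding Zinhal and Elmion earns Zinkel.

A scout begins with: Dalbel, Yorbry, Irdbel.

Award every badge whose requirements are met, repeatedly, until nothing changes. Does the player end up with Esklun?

No

Esklun would need Zinzor and Talren (Rule 2), but Zinzor is never earned.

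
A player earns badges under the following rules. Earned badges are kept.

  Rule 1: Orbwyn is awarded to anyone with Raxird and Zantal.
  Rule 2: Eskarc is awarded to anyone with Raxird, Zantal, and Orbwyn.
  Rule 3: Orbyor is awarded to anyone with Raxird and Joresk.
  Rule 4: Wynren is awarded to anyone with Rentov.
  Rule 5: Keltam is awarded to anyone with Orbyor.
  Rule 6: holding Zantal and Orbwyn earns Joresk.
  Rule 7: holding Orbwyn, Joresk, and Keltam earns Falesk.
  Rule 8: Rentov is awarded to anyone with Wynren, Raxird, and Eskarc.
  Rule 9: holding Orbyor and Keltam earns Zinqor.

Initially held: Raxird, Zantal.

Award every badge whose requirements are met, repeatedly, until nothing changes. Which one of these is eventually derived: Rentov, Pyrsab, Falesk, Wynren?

Falesk

With Raxird and Zantal, Orbwyn is earned (Rule 1).
With Zantal and Orbwyn, Joresk is earned (Rule 6).
With Raxird and Joresk, Orbyor is earned (Rule 3).
With Orbyor, Keltam is earned (Rule 5).
With Orbwyn, Joresk, and Keltam, Falesk is earned (Rule 7).
Rentov would need Wynren, Raxird, and Eskarc (Rule 8), but Wynren is never earned. No rule produces Pyrsab, and it is not given. Wynren would need Rentov (Rule 4), but Rentov is never earned.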